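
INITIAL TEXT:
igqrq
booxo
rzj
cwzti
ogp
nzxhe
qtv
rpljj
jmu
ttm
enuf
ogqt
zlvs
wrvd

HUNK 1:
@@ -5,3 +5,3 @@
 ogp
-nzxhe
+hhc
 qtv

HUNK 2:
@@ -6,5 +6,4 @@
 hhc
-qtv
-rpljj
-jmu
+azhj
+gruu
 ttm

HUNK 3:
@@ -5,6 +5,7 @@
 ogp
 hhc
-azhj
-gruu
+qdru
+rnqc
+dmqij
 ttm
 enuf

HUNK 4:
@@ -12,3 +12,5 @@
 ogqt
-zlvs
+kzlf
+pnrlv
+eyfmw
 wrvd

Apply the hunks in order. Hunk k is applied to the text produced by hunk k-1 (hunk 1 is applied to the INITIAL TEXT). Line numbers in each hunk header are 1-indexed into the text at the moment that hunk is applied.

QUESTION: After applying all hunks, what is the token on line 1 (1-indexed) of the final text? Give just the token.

Hunk 1: at line 5 remove [nzxhe] add [hhc] -> 14 lines: igqrq booxo rzj cwzti ogp hhc qtv rpljj jmu ttm enuf ogqt zlvs wrvd
Hunk 2: at line 6 remove [qtv,rpljj,jmu] add [azhj,gruu] -> 13 lines: igqrq booxo rzj cwzti ogp hhc azhj gruu ttm enuf ogqt zlvs wrvd
Hunk 3: at line 5 remove [azhj,gruu] add [qdru,rnqc,dmqij] -> 14 lines: igqrq booxo rzj cwzti ogp hhc qdru rnqc dmqij ttm enuf ogqt zlvs wrvd
Hunk 4: at line 12 remove [zlvs] add [kzlf,pnrlv,eyfmw] -> 16 lines: igqrq booxo rzj cwzti ogp hhc qdru rnqc dmqij ttm enuf ogqt kzlf pnrlv eyfmw wrvd
Final line 1: igqrq

Answer: igqrq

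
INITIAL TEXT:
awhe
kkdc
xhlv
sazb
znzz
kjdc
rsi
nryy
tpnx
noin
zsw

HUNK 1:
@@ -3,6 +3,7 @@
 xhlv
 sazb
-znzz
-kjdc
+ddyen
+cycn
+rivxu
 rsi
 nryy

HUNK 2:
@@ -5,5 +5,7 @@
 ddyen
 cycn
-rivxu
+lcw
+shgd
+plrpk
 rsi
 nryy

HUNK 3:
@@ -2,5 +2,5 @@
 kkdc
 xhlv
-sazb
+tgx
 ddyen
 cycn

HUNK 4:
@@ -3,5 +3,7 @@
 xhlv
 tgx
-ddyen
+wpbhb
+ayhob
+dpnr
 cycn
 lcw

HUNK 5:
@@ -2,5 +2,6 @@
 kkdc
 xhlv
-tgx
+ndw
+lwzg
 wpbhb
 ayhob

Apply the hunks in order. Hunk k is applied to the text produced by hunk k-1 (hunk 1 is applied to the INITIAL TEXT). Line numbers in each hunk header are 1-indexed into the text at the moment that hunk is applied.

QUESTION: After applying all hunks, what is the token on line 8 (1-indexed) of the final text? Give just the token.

Hunk 1: at line 3 remove [znzz,kjdc] add [ddyen,cycn,rivxu] -> 12 lines: awhe kkdc xhlv sazb ddyen cycn rivxu rsi nryy tpnx noin zsw
Hunk 2: at line 5 remove [rivxu] add [lcw,shgd,plrpk] -> 14 lines: awhe kkdc xhlv sazb ddyen cycn lcw shgd plrpk rsi nryy tpnx noin zsw
Hunk 3: at line 2 remove [sazb] add [tgx] -> 14 lines: awhe kkdc xhlv tgx ddyen cycn lcw shgd plrpk rsi nryy tpnx noin zsw
Hunk 4: at line 3 remove [ddyen] add [wpbhb,ayhob,dpnr] -> 16 lines: awhe kkdc xhlv tgx wpbhb ayhob dpnr cycn lcw shgd plrpk rsi nryy tpnx noin zsw
Hunk 5: at line 2 remove [tgx] add [ndw,lwzg] -> 17 lines: awhe kkdc xhlv ndw lwzg wpbhb ayhob dpnr cycn lcw shgd plrpk rsi nryy tpnx noin zsw
Final line 8: dpnr

Answer: dpnr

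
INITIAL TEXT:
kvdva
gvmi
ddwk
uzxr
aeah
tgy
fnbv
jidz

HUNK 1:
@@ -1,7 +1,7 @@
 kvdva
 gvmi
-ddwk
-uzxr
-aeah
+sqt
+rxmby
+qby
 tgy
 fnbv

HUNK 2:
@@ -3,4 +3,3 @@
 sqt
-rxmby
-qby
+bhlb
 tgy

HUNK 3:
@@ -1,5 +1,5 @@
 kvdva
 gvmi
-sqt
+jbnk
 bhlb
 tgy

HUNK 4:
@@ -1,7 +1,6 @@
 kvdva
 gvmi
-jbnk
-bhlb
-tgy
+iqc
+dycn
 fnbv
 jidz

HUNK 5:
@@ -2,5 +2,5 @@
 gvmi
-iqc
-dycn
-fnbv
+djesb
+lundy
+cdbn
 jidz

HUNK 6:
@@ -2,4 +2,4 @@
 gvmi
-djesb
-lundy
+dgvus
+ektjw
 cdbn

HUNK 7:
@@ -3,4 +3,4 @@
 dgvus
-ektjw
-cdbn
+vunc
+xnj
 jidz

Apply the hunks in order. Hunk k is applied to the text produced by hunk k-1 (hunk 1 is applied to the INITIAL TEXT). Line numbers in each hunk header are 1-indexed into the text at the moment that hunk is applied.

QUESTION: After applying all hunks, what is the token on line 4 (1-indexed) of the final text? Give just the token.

Hunk 1: at line 1 remove [ddwk,uzxr,aeah] add [sqt,rxmby,qby] -> 8 lines: kvdva gvmi sqt rxmby qby tgy fnbv jidz
Hunk 2: at line 3 remove [rxmby,qby] add [bhlb] -> 7 lines: kvdva gvmi sqt bhlb tgy fnbv jidz
Hunk 3: at line 1 remove [sqt] add [jbnk] -> 7 lines: kvdva gvmi jbnk bhlb tgy fnbv jidz
Hunk 4: at line 1 remove [jbnk,bhlb,tgy] add [iqc,dycn] -> 6 lines: kvdva gvmi iqc dycn fnbv jidz
Hunk 5: at line 2 remove [iqc,dycn,fnbv] add [djesb,lundy,cdbn] -> 6 lines: kvdva gvmi djesb lundy cdbn jidz
Hunk 6: at line 2 remove [djesb,lundy] add [dgvus,ektjw] -> 6 lines: kvdva gvmi dgvus ektjw cdbn jidz
Hunk 7: at line 3 remove [ektjw,cdbn] add [vunc,xnj] -> 6 lines: kvdva gvmi dgvus vunc xnj jidz
Final line 4: vunc

Answer: vunc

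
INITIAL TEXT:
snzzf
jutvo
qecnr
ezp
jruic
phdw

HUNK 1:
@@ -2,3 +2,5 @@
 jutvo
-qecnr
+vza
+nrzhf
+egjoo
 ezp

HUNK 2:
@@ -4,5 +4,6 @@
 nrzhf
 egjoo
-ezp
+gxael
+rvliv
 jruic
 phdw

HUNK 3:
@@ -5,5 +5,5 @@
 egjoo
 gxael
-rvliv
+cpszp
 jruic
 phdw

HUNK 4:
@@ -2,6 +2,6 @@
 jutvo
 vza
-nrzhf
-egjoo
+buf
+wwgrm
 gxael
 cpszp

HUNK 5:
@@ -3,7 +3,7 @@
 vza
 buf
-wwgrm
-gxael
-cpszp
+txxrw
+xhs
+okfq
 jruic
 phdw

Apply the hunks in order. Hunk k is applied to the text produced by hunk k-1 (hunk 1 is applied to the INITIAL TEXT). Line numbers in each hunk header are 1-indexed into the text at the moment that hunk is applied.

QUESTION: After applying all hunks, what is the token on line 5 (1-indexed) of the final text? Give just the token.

Hunk 1: at line 2 remove [qecnr] add [vza,nrzhf,egjoo] -> 8 lines: snzzf jutvo vza nrzhf egjoo ezp jruic phdw
Hunk 2: at line 4 remove [ezp] add [gxael,rvliv] -> 9 lines: snzzf jutvo vza nrzhf egjoo gxael rvliv jruic phdw
Hunk 3: at line 5 remove [rvliv] add [cpszp] -> 9 lines: snzzf jutvo vza nrzhf egjoo gxael cpszp jruic phdw
Hunk 4: at line 2 remove [nrzhf,egjoo] add [buf,wwgrm] -> 9 lines: snzzf jutvo vza buf wwgrm gxael cpszp jruic phdw
Hunk 5: at line 3 remove [wwgrm,gxael,cpszp] add [txxrw,xhs,okfq] -> 9 lines: snzzf jutvo vza buf txxrw xhs okfq jruic phdw
Final line 5: txxrw

Answer: txxrw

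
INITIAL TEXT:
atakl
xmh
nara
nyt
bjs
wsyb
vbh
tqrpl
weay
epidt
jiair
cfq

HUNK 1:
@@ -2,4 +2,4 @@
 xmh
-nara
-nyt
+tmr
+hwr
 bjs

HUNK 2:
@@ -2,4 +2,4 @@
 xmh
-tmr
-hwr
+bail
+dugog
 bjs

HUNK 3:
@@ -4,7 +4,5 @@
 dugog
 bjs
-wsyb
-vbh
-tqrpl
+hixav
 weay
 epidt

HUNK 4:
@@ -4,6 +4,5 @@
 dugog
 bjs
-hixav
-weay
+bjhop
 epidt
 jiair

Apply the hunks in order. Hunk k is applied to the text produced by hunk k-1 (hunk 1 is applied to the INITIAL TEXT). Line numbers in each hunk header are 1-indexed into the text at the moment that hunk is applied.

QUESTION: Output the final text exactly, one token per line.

Hunk 1: at line 2 remove [nara,nyt] add [tmr,hwr] -> 12 lines: atakl xmh tmr hwr bjs wsyb vbh tqrpl weay epidt jiair cfq
Hunk 2: at line 2 remove [tmr,hwr] add [bail,dugog] -> 12 lines: atakl xmh bail dugog bjs wsyb vbh tqrpl weay epidt jiair cfq
Hunk 3: at line 4 remove [wsyb,vbh,tqrpl] add [hixav] -> 10 lines: atakl xmh bail dugog bjs hixav weay epidt jiair cfq
Hunk 4: at line 4 remove [hixav,weay] add [bjhop] -> 9 lines: atakl xmh bail dugog bjs bjhop epidt jiair cfq

Answer: atakl
xmh
bail
dugog
bjs
bjhop
epidt
jiair
cfq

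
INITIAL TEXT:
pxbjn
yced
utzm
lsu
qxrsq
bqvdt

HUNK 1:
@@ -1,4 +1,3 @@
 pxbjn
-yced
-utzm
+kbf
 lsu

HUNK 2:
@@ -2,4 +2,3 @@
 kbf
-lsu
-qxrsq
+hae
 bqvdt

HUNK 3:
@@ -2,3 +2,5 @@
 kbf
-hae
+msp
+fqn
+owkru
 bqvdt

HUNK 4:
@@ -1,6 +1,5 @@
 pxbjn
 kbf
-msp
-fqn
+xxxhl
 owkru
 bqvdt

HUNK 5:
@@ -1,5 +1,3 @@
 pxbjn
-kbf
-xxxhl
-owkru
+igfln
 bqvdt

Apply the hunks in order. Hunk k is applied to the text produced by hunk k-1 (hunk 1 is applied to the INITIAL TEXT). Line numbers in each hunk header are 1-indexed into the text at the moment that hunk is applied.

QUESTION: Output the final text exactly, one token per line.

Answer: pxbjn
igfln
bqvdt

Derivation:
Hunk 1: at line 1 remove [yced,utzm] add [kbf] -> 5 lines: pxbjn kbf lsu qxrsq bqvdt
Hunk 2: at line 2 remove [lsu,qxrsq] add [hae] -> 4 lines: pxbjn kbf hae bqvdt
Hunk 3: at line 2 remove [hae] add [msp,fqn,owkru] -> 6 lines: pxbjn kbf msp fqn owkru bqvdt
Hunk 4: at line 1 remove [msp,fqn] add [xxxhl] -> 5 lines: pxbjn kbf xxxhl owkru bqvdt
Hunk 5: at line 1 remove [kbf,xxxhl,owkru] add [igfln] -> 3 lines: pxbjn igfln bqvdt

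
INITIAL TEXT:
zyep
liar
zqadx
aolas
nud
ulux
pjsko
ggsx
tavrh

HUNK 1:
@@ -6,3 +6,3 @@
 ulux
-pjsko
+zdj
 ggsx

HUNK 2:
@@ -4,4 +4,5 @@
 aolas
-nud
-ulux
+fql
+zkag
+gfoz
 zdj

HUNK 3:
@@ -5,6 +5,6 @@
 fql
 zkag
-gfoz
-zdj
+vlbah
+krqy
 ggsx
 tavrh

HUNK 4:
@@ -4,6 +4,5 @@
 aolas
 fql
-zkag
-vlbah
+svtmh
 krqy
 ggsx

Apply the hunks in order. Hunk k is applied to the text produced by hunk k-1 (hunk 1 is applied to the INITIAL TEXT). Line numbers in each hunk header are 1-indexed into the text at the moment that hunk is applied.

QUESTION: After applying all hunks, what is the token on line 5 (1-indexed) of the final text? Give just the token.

Hunk 1: at line 6 remove [pjsko] add [zdj] -> 9 lines: zyep liar zqadx aolas nud ulux zdj ggsx tavrh
Hunk 2: at line 4 remove [nud,ulux] add [fql,zkag,gfoz] -> 10 lines: zyep liar zqadx aolas fql zkag gfoz zdj ggsx tavrh
Hunk 3: at line 5 remove [gfoz,zdj] add [vlbah,krqy] -> 10 lines: zyep liar zqadx aolas fql zkag vlbah krqy ggsx tavrh
Hunk 4: at line 4 remove [zkag,vlbah] add [svtmh] -> 9 lines: zyep liar zqadx aolas fql svtmh krqy ggsx tavrh
Final line 5: fql

Answer: fql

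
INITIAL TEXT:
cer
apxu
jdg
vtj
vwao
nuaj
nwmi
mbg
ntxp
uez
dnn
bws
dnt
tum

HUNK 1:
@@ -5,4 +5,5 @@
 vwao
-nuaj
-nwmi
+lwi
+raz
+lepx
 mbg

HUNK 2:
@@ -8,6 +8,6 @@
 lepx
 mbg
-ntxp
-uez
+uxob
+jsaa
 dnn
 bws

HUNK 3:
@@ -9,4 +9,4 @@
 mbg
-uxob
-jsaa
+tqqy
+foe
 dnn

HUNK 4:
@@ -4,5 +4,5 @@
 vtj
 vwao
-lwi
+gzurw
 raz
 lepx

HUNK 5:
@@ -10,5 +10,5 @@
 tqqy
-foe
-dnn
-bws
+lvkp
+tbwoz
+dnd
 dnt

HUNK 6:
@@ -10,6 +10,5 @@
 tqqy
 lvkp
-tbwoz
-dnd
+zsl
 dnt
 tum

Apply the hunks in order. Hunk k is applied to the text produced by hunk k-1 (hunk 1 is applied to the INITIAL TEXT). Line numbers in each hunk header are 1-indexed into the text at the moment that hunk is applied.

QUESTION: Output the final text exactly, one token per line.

Hunk 1: at line 5 remove [nuaj,nwmi] add [lwi,raz,lepx] -> 15 lines: cer apxu jdg vtj vwao lwi raz lepx mbg ntxp uez dnn bws dnt tum
Hunk 2: at line 8 remove [ntxp,uez] add [uxob,jsaa] -> 15 lines: cer apxu jdg vtj vwao lwi raz lepx mbg uxob jsaa dnn bws dnt tum
Hunk 3: at line 9 remove [uxob,jsaa] add [tqqy,foe] -> 15 lines: cer apxu jdg vtj vwao lwi raz lepx mbg tqqy foe dnn bws dnt tum
Hunk 4: at line 4 remove [lwi] add [gzurw] -> 15 lines: cer apxu jdg vtj vwao gzurw raz lepx mbg tqqy foe dnn bws dnt tum
Hunk 5: at line 10 remove [foe,dnn,bws] add [lvkp,tbwoz,dnd] -> 15 lines: cer apxu jdg vtj vwao gzurw raz lepx mbg tqqy lvkp tbwoz dnd dnt tum
Hunk 6: at line 10 remove [tbwoz,dnd] add [zsl] -> 14 lines: cer apxu jdg vtj vwao gzurw raz lepx mbg tqqy lvkp zsl dnt tum

Answer: cer
apxu
jdg
vtj
vwao
gzurw
raz
lepx
mbg
tqqy
lvkp
zsl
dnt
tum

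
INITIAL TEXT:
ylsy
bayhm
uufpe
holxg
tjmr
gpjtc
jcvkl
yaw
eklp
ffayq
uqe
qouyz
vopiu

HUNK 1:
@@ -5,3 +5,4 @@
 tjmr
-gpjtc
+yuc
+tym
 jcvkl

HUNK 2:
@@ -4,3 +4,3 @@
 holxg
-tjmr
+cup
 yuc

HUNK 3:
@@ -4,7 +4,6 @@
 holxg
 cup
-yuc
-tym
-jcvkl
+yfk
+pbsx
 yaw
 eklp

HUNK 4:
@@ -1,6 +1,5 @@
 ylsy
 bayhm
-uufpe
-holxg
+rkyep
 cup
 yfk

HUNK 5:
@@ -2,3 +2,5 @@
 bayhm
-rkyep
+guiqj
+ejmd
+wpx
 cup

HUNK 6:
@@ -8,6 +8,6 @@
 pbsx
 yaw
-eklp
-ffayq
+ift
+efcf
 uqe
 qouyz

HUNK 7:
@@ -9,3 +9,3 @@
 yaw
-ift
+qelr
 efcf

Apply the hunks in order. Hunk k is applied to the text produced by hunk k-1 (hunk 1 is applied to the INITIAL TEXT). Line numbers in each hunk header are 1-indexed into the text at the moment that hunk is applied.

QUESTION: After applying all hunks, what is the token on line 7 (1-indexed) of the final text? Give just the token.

Hunk 1: at line 5 remove [gpjtc] add [yuc,tym] -> 14 lines: ylsy bayhm uufpe holxg tjmr yuc tym jcvkl yaw eklp ffayq uqe qouyz vopiu
Hunk 2: at line 4 remove [tjmr] add [cup] -> 14 lines: ylsy bayhm uufpe holxg cup yuc tym jcvkl yaw eklp ffayq uqe qouyz vopiu
Hunk 3: at line 4 remove [yuc,tym,jcvkl] add [yfk,pbsx] -> 13 lines: ylsy bayhm uufpe holxg cup yfk pbsx yaw eklp ffayq uqe qouyz vopiu
Hunk 4: at line 1 remove [uufpe,holxg] add [rkyep] -> 12 lines: ylsy bayhm rkyep cup yfk pbsx yaw eklp ffayq uqe qouyz vopiu
Hunk 5: at line 2 remove [rkyep] add [guiqj,ejmd,wpx] -> 14 lines: ylsy bayhm guiqj ejmd wpx cup yfk pbsx yaw eklp ffayq uqe qouyz vopiu
Hunk 6: at line 8 remove [eklp,ffayq] add [ift,efcf] -> 14 lines: ylsy bayhm guiqj ejmd wpx cup yfk pbsx yaw ift efcf uqe qouyz vopiu
Hunk 7: at line 9 remove [ift] add [qelr] -> 14 lines: ylsy bayhm guiqj ejmd wpx cup yfk pbsx yaw qelr efcf uqe qouyz vopiu
Final line 7: yfk

Answer: yfk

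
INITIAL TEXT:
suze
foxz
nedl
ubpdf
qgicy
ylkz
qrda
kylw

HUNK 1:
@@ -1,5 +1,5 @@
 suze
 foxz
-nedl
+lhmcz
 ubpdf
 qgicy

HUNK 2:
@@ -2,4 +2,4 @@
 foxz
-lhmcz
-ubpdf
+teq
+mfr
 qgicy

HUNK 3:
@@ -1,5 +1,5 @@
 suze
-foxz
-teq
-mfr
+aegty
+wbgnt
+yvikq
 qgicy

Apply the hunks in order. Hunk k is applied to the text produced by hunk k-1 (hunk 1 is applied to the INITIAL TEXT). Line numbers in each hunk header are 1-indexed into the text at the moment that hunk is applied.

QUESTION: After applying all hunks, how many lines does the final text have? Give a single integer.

Answer: 8

Derivation:
Hunk 1: at line 1 remove [nedl] add [lhmcz] -> 8 lines: suze foxz lhmcz ubpdf qgicy ylkz qrda kylw
Hunk 2: at line 2 remove [lhmcz,ubpdf] add [teq,mfr] -> 8 lines: suze foxz teq mfr qgicy ylkz qrda kylw
Hunk 3: at line 1 remove [foxz,teq,mfr] add [aegty,wbgnt,yvikq] -> 8 lines: suze aegty wbgnt yvikq qgicy ylkz qrda kylw
Final line count: 8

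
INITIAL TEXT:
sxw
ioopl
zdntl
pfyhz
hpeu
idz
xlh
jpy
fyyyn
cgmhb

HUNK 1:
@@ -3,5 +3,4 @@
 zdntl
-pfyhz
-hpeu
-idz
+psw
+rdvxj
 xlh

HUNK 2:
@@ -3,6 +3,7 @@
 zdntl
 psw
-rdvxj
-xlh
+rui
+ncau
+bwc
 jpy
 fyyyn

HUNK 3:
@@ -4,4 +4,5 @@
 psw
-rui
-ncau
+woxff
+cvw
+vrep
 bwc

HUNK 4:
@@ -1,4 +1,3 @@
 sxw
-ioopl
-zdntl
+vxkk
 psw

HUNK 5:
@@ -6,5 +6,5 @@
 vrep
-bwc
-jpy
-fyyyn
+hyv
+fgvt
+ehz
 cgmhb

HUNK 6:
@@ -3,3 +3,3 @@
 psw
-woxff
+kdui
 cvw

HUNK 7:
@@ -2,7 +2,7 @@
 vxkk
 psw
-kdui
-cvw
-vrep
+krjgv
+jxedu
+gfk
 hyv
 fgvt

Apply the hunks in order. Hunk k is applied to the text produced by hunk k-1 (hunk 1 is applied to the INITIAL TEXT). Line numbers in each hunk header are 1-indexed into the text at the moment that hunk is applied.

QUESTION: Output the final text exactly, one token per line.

Hunk 1: at line 3 remove [pfyhz,hpeu,idz] add [psw,rdvxj] -> 9 lines: sxw ioopl zdntl psw rdvxj xlh jpy fyyyn cgmhb
Hunk 2: at line 3 remove [rdvxj,xlh] add [rui,ncau,bwc] -> 10 lines: sxw ioopl zdntl psw rui ncau bwc jpy fyyyn cgmhb
Hunk 3: at line 4 remove [rui,ncau] add [woxff,cvw,vrep] -> 11 lines: sxw ioopl zdntl psw woxff cvw vrep bwc jpy fyyyn cgmhb
Hunk 4: at line 1 remove [ioopl,zdntl] add [vxkk] -> 10 lines: sxw vxkk psw woxff cvw vrep bwc jpy fyyyn cgmhb
Hunk 5: at line 6 remove [bwc,jpy,fyyyn] add [hyv,fgvt,ehz] -> 10 lines: sxw vxkk psw woxff cvw vrep hyv fgvt ehz cgmhb
Hunk 6: at line 3 remove [woxff] add [kdui] -> 10 lines: sxw vxkk psw kdui cvw vrep hyv fgvt ehz cgmhb
Hunk 7: at line 2 remove [kdui,cvw,vrep] add [krjgv,jxedu,gfk] -> 10 lines: sxw vxkk psw krjgv jxedu gfk hyv fgvt ehz cgmhb

Answer: sxw
vxkk
psw
krjgv
jxedu
gfk
hyv
fgvt
ehz
cgmhb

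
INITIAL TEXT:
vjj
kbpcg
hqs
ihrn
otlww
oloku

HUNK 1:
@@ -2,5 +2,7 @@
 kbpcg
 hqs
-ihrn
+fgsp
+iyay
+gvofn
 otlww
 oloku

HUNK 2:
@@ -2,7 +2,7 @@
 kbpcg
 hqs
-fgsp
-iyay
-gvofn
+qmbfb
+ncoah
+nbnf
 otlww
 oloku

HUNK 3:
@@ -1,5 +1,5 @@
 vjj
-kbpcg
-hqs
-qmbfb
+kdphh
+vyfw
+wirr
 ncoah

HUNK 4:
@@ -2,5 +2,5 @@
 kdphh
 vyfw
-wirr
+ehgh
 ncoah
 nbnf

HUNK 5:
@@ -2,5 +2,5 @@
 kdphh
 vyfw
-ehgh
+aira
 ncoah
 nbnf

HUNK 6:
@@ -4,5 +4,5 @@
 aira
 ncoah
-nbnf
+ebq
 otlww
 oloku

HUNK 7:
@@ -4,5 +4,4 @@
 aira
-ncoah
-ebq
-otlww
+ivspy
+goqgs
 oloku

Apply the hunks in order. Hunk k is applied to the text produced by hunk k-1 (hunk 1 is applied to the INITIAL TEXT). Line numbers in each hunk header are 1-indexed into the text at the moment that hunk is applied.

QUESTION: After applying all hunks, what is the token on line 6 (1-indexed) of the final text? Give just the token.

Hunk 1: at line 2 remove [ihrn] add [fgsp,iyay,gvofn] -> 8 lines: vjj kbpcg hqs fgsp iyay gvofn otlww oloku
Hunk 2: at line 2 remove [fgsp,iyay,gvofn] add [qmbfb,ncoah,nbnf] -> 8 lines: vjj kbpcg hqs qmbfb ncoah nbnf otlww oloku
Hunk 3: at line 1 remove [kbpcg,hqs,qmbfb] add [kdphh,vyfw,wirr] -> 8 lines: vjj kdphh vyfw wirr ncoah nbnf otlww oloku
Hunk 4: at line 2 remove [wirr] add [ehgh] -> 8 lines: vjj kdphh vyfw ehgh ncoah nbnf otlww oloku
Hunk 5: at line 2 remove [ehgh] add [aira] -> 8 lines: vjj kdphh vyfw aira ncoah nbnf otlww oloku
Hunk 6: at line 4 remove [nbnf] add [ebq] -> 8 lines: vjj kdphh vyfw aira ncoah ebq otlww oloku
Hunk 7: at line 4 remove [ncoah,ebq,otlww] add [ivspy,goqgs] -> 7 lines: vjj kdphh vyfw aira ivspy goqgs oloku
Final line 6: goqgs

Answer: goqgs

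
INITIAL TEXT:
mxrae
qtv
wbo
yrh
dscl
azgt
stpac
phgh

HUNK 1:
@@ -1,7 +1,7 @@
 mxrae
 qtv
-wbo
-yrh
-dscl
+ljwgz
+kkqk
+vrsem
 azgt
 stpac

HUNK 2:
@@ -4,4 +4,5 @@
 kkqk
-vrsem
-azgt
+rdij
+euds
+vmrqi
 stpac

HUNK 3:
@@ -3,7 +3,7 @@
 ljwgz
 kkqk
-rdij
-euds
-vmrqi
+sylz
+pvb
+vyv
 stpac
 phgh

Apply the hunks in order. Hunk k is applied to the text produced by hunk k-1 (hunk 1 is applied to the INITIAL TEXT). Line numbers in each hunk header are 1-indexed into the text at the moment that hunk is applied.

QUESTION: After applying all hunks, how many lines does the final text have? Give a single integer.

Answer: 9

Derivation:
Hunk 1: at line 1 remove [wbo,yrh,dscl] add [ljwgz,kkqk,vrsem] -> 8 lines: mxrae qtv ljwgz kkqk vrsem azgt stpac phgh
Hunk 2: at line 4 remove [vrsem,azgt] add [rdij,euds,vmrqi] -> 9 lines: mxrae qtv ljwgz kkqk rdij euds vmrqi stpac phgh
Hunk 3: at line 3 remove [rdij,euds,vmrqi] add [sylz,pvb,vyv] -> 9 lines: mxrae qtv ljwgz kkqk sylz pvb vyv stpac phgh
Final line count: 9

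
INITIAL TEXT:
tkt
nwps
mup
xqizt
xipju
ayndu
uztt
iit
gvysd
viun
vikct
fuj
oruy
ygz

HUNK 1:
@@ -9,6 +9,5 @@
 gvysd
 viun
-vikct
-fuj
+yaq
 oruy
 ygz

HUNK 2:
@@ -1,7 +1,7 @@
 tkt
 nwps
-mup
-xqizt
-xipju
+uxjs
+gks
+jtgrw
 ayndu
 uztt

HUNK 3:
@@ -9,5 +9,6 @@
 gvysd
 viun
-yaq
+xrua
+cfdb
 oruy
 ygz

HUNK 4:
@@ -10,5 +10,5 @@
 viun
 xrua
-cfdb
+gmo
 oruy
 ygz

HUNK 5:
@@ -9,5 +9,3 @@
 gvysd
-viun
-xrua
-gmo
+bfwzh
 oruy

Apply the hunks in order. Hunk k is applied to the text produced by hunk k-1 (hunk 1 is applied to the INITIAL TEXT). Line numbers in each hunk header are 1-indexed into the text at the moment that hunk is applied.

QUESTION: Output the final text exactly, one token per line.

Answer: tkt
nwps
uxjs
gks
jtgrw
ayndu
uztt
iit
gvysd
bfwzh
oruy
ygz

Derivation:
Hunk 1: at line 9 remove [vikct,fuj] add [yaq] -> 13 lines: tkt nwps mup xqizt xipju ayndu uztt iit gvysd viun yaq oruy ygz
Hunk 2: at line 1 remove [mup,xqizt,xipju] add [uxjs,gks,jtgrw] -> 13 lines: tkt nwps uxjs gks jtgrw ayndu uztt iit gvysd viun yaq oruy ygz
Hunk 3: at line 9 remove [yaq] add [xrua,cfdb] -> 14 lines: tkt nwps uxjs gks jtgrw ayndu uztt iit gvysd viun xrua cfdb oruy ygz
Hunk 4: at line 10 remove [cfdb] add [gmo] -> 14 lines: tkt nwps uxjs gks jtgrw ayndu uztt iit gvysd viun xrua gmo oruy ygz
Hunk 5: at line 9 remove [viun,xrua,gmo] add [bfwzh] -> 12 lines: tkt nwps uxjs gks jtgrw ayndu uztt iit gvysd bfwzh oruy ygz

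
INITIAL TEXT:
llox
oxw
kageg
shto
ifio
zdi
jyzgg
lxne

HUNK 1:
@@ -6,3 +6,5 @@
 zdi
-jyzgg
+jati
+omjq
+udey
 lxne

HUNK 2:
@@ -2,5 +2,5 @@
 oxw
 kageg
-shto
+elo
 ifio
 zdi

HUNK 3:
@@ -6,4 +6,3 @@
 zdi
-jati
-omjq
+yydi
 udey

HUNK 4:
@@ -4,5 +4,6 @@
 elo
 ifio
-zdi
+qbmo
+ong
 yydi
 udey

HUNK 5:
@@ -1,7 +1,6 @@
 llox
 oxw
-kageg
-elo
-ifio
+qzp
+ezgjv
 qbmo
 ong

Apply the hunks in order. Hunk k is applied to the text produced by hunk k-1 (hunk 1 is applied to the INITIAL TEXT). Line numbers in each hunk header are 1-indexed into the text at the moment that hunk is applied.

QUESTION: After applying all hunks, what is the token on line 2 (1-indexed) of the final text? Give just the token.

Hunk 1: at line 6 remove [jyzgg] add [jati,omjq,udey] -> 10 lines: llox oxw kageg shto ifio zdi jati omjq udey lxne
Hunk 2: at line 2 remove [shto] add [elo] -> 10 lines: llox oxw kageg elo ifio zdi jati omjq udey lxne
Hunk 3: at line 6 remove [jati,omjq] add [yydi] -> 9 lines: llox oxw kageg elo ifio zdi yydi udey lxne
Hunk 4: at line 4 remove [zdi] add [qbmo,ong] -> 10 lines: llox oxw kageg elo ifio qbmo ong yydi udey lxne
Hunk 5: at line 1 remove [kageg,elo,ifio] add [qzp,ezgjv] -> 9 lines: llox oxw qzp ezgjv qbmo ong yydi udey lxne
Final line 2: oxw

Answer: oxw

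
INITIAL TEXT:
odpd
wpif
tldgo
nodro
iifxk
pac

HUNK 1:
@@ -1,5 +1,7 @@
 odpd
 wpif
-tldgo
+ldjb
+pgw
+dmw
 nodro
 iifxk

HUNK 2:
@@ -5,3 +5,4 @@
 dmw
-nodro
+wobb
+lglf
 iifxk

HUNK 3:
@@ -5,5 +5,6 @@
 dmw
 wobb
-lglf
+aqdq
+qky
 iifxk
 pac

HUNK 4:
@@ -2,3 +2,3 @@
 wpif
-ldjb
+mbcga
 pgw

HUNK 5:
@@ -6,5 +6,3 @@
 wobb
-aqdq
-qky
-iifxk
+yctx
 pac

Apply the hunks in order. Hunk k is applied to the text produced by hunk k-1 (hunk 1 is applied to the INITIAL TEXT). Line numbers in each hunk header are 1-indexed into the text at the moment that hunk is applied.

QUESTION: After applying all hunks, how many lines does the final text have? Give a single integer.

Hunk 1: at line 1 remove [tldgo] add [ldjb,pgw,dmw] -> 8 lines: odpd wpif ldjb pgw dmw nodro iifxk pac
Hunk 2: at line 5 remove [nodro] add [wobb,lglf] -> 9 lines: odpd wpif ldjb pgw dmw wobb lglf iifxk pac
Hunk 3: at line 5 remove [lglf] add [aqdq,qky] -> 10 lines: odpd wpif ldjb pgw dmw wobb aqdq qky iifxk pac
Hunk 4: at line 2 remove [ldjb] add [mbcga] -> 10 lines: odpd wpif mbcga pgw dmw wobb aqdq qky iifxk pac
Hunk 5: at line 6 remove [aqdq,qky,iifxk] add [yctx] -> 8 lines: odpd wpif mbcga pgw dmw wobb yctx pac
Final line count: 8

Answer: 8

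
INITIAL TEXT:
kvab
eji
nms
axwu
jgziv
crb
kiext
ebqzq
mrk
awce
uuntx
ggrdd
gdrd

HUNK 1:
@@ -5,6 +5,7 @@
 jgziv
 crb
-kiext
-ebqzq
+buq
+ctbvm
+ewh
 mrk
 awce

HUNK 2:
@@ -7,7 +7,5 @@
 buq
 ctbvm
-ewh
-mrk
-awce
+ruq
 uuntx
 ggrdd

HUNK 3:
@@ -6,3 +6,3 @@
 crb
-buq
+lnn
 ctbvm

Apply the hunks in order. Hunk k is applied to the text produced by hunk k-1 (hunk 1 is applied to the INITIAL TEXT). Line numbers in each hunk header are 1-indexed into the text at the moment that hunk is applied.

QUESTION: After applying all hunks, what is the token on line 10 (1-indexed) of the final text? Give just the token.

Hunk 1: at line 5 remove [kiext,ebqzq] add [buq,ctbvm,ewh] -> 14 lines: kvab eji nms axwu jgziv crb buq ctbvm ewh mrk awce uuntx ggrdd gdrd
Hunk 2: at line 7 remove [ewh,mrk,awce] add [ruq] -> 12 lines: kvab eji nms axwu jgziv crb buq ctbvm ruq uuntx ggrdd gdrd
Hunk 3: at line 6 remove [buq] add [lnn] -> 12 lines: kvab eji nms axwu jgziv crb lnn ctbvm ruq uuntx ggrdd gdrd
Final line 10: uuntx

Answer: uuntx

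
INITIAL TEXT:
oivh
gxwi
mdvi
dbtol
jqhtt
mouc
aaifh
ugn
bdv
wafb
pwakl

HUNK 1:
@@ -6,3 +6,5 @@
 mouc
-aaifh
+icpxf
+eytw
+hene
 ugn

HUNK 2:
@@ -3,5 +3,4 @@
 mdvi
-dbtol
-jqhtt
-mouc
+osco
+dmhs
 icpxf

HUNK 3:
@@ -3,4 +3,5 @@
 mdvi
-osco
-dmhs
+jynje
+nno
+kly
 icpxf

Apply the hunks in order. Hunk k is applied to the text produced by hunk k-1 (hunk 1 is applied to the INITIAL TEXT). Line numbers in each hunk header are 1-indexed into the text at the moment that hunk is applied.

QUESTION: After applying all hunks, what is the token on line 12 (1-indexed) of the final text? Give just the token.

Hunk 1: at line 6 remove [aaifh] add [icpxf,eytw,hene] -> 13 lines: oivh gxwi mdvi dbtol jqhtt mouc icpxf eytw hene ugn bdv wafb pwakl
Hunk 2: at line 3 remove [dbtol,jqhtt,mouc] add [osco,dmhs] -> 12 lines: oivh gxwi mdvi osco dmhs icpxf eytw hene ugn bdv wafb pwakl
Hunk 3: at line 3 remove [osco,dmhs] add [jynje,nno,kly] -> 13 lines: oivh gxwi mdvi jynje nno kly icpxf eytw hene ugn bdv wafb pwakl
Final line 12: wafb

Answer: wafb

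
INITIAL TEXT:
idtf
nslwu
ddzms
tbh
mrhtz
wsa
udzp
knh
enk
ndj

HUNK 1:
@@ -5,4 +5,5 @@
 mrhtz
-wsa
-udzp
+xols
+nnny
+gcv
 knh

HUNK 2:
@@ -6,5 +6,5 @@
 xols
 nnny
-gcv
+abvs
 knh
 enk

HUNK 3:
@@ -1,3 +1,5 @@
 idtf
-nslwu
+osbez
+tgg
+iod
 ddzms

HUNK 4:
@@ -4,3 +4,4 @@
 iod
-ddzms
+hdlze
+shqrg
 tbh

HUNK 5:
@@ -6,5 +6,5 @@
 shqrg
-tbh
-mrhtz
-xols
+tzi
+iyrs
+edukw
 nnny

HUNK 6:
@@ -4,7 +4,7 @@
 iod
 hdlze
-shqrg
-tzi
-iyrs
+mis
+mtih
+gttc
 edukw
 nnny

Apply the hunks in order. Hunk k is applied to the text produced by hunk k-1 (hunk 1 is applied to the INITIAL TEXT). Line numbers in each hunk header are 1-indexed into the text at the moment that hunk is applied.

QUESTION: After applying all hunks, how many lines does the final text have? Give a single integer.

Answer: 14

Derivation:
Hunk 1: at line 5 remove [wsa,udzp] add [xols,nnny,gcv] -> 11 lines: idtf nslwu ddzms tbh mrhtz xols nnny gcv knh enk ndj
Hunk 2: at line 6 remove [gcv] add [abvs] -> 11 lines: idtf nslwu ddzms tbh mrhtz xols nnny abvs knh enk ndj
Hunk 3: at line 1 remove [nslwu] add [osbez,tgg,iod] -> 13 lines: idtf osbez tgg iod ddzms tbh mrhtz xols nnny abvs knh enk ndj
Hunk 4: at line 4 remove [ddzms] add [hdlze,shqrg] -> 14 lines: idtf osbez tgg iod hdlze shqrg tbh mrhtz xols nnny abvs knh enk ndj
Hunk 5: at line 6 remove [tbh,mrhtz,xols] add [tzi,iyrs,edukw] -> 14 lines: idtf osbez tgg iod hdlze shqrg tzi iyrs edukw nnny abvs knh enk ndj
Hunk 6: at line 4 remove [shqrg,tzi,iyrs] add [mis,mtih,gttc] -> 14 lines: idtf osbez tgg iod hdlze mis mtih gttc edukw nnny abvs knh enk ndj
Final line count: 14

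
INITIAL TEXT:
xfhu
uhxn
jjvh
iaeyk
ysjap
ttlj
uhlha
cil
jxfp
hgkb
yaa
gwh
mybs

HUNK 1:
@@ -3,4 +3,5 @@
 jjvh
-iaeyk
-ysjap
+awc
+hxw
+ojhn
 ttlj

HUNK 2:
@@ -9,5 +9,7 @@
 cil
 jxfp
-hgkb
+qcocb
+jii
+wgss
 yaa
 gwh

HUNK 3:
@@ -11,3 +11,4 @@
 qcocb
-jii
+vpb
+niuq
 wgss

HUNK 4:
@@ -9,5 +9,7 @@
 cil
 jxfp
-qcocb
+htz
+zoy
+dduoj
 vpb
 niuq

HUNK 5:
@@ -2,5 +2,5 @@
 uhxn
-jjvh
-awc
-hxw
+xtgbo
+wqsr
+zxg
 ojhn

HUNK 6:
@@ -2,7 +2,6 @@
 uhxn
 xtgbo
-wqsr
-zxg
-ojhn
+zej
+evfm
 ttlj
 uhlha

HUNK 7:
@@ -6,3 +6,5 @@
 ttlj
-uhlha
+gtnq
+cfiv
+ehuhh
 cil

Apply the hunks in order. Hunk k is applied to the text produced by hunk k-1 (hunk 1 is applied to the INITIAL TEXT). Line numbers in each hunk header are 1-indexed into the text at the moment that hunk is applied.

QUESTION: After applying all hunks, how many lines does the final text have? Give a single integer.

Answer: 20

Derivation:
Hunk 1: at line 3 remove [iaeyk,ysjap] add [awc,hxw,ojhn] -> 14 lines: xfhu uhxn jjvh awc hxw ojhn ttlj uhlha cil jxfp hgkb yaa gwh mybs
Hunk 2: at line 9 remove [hgkb] add [qcocb,jii,wgss] -> 16 lines: xfhu uhxn jjvh awc hxw ojhn ttlj uhlha cil jxfp qcocb jii wgss yaa gwh mybs
Hunk 3: at line 11 remove [jii] add [vpb,niuq] -> 17 lines: xfhu uhxn jjvh awc hxw ojhn ttlj uhlha cil jxfp qcocb vpb niuq wgss yaa gwh mybs
Hunk 4: at line 9 remove [qcocb] add [htz,zoy,dduoj] -> 19 lines: xfhu uhxn jjvh awc hxw ojhn ttlj uhlha cil jxfp htz zoy dduoj vpb niuq wgss yaa gwh mybs
Hunk 5: at line 2 remove [jjvh,awc,hxw] add [xtgbo,wqsr,zxg] -> 19 lines: xfhu uhxn xtgbo wqsr zxg ojhn ttlj uhlha cil jxfp htz zoy dduoj vpb niuq wgss yaa gwh mybs
Hunk 6: at line 2 remove [wqsr,zxg,ojhn] add [zej,evfm] -> 18 lines: xfhu uhxn xtgbo zej evfm ttlj uhlha cil jxfp htz zoy dduoj vpb niuq wgss yaa gwh mybs
Hunk 7: at line 6 remove [uhlha] add [gtnq,cfiv,ehuhh] -> 20 lines: xfhu uhxn xtgbo zej evfm ttlj gtnq cfiv ehuhh cil jxfp htz zoy dduoj vpb niuq wgss yaa gwh mybs
Final line count: 20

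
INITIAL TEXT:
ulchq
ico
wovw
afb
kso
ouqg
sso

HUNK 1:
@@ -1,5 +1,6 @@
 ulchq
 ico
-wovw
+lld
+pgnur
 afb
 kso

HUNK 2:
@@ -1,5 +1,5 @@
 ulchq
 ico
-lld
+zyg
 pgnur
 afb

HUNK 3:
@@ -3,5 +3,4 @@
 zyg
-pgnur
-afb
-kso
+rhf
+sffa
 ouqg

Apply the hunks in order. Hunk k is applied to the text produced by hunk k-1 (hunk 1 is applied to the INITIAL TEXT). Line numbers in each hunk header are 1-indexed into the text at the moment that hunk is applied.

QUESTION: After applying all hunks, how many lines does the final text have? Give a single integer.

Hunk 1: at line 1 remove [wovw] add [lld,pgnur] -> 8 lines: ulchq ico lld pgnur afb kso ouqg sso
Hunk 2: at line 1 remove [lld] add [zyg] -> 8 lines: ulchq ico zyg pgnur afb kso ouqg sso
Hunk 3: at line 3 remove [pgnur,afb,kso] add [rhf,sffa] -> 7 lines: ulchq ico zyg rhf sffa ouqg sso
Final line count: 7

Answer: 7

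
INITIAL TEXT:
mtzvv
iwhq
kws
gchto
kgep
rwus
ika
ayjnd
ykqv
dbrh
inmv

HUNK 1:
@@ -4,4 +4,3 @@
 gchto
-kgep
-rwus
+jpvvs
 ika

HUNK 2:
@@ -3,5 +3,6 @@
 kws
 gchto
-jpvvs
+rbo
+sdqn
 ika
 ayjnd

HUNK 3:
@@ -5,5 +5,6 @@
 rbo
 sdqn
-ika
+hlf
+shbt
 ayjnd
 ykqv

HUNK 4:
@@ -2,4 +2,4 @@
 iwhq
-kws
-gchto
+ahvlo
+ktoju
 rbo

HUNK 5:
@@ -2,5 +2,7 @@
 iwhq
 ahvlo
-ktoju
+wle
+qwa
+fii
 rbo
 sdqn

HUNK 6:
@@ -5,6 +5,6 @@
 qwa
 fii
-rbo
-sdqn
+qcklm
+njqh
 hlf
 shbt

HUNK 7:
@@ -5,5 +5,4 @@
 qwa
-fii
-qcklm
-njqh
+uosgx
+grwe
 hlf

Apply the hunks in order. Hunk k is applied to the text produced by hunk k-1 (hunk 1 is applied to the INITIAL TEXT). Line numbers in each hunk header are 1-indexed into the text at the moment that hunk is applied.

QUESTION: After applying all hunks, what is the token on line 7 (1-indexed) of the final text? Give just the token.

Hunk 1: at line 4 remove [kgep,rwus] add [jpvvs] -> 10 lines: mtzvv iwhq kws gchto jpvvs ika ayjnd ykqv dbrh inmv
Hunk 2: at line 3 remove [jpvvs] add [rbo,sdqn] -> 11 lines: mtzvv iwhq kws gchto rbo sdqn ika ayjnd ykqv dbrh inmv
Hunk 3: at line 5 remove [ika] add [hlf,shbt] -> 12 lines: mtzvv iwhq kws gchto rbo sdqn hlf shbt ayjnd ykqv dbrh inmv
Hunk 4: at line 2 remove [kws,gchto] add [ahvlo,ktoju] -> 12 lines: mtzvv iwhq ahvlo ktoju rbo sdqn hlf shbt ayjnd ykqv dbrh inmv
Hunk 5: at line 2 remove [ktoju] add [wle,qwa,fii] -> 14 lines: mtzvv iwhq ahvlo wle qwa fii rbo sdqn hlf shbt ayjnd ykqv dbrh inmv
Hunk 6: at line 5 remove [rbo,sdqn] add [qcklm,njqh] -> 14 lines: mtzvv iwhq ahvlo wle qwa fii qcklm njqh hlf shbt ayjnd ykqv dbrh inmv
Hunk 7: at line 5 remove [fii,qcklm,njqh] add [uosgx,grwe] -> 13 lines: mtzvv iwhq ahvlo wle qwa uosgx grwe hlf shbt ayjnd ykqv dbrh inmv
Final line 7: grwe

Answer: grwe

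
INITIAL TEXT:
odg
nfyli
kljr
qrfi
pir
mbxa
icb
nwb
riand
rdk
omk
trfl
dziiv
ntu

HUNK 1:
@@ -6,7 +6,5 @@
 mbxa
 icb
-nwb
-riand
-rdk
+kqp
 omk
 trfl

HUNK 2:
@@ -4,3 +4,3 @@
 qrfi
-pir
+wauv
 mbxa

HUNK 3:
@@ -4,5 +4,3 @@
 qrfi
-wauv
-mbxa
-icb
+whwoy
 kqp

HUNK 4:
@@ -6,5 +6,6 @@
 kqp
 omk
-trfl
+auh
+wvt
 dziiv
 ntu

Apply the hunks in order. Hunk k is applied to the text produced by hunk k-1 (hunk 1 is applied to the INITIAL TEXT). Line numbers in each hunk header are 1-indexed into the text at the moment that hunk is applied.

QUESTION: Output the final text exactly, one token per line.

Hunk 1: at line 6 remove [nwb,riand,rdk] add [kqp] -> 12 lines: odg nfyli kljr qrfi pir mbxa icb kqp omk trfl dziiv ntu
Hunk 2: at line 4 remove [pir] add [wauv] -> 12 lines: odg nfyli kljr qrfi wauv mbxa icb kqp omk trfl dziiv ntu
Hunk 3: at line 4 remove [wauv,mbxa,icb] add [whwoy] -> 10 lines: odg nfyli kljr qrfi whwoy kqp omk trfl dziiv ntu
Hunk 4: at line 6 remove [trfl] add [auh,wvt] -> 11 lines: odg nfyli kljr qrfi whwoy kqp omk auh wvt dziiv ntu

Answer: odg
nfyli
kljr
qrfi
whwoy
kqp
omk
auh
wvt
dziiv
ntu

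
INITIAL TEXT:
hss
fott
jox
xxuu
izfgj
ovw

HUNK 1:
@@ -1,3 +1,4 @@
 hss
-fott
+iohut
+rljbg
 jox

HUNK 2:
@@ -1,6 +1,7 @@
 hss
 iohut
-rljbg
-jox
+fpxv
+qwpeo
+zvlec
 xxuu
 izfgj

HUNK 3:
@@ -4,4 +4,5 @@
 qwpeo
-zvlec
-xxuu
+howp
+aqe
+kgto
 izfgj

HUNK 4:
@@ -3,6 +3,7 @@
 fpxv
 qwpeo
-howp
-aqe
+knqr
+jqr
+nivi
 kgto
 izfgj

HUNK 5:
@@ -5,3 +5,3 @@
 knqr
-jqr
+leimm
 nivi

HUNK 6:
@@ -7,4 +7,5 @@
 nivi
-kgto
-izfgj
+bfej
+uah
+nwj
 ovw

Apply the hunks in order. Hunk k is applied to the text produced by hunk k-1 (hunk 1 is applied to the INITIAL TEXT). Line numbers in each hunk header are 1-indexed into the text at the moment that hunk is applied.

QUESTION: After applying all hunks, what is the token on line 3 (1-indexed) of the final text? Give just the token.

Hunk 1: at line 1 remove [fott] add [iohut,rljbg] -> 7 lines: hss iohut rljbg jox xxuu izfgj ovw
Hunk 2: at line 1 remove [rljbg,jox] add [fpxv,qwpeo,zvlec] -> 8 lines: hss iohut fpxv qwpeo zvlec xxuu izfgj ovw
Hunk 3: at line 4 remove [zvlec,xxuu] add [howp,aqe,kgto] -> 9 lines: hss iohut fpxv qwpeo howp aqe kgto izfgj ovw
Hunk 4: at line 3 remove [howp,aqe] add [knqr,jqr,nivi] -> 10 lines: hss iohut fpxv qwpeo knqr jqr nivi kgto izfgj ovw
Hunk 5: at line 5 remove [jqr] add [leimm] -> 10 lines: hss iohut fpxv qwpeo knqr leimm nivi kgto izfgj ovw
Hunk 6: at line 7 remove [kgto,izfgj] add [bfej,uah,nwj] -> 11 lines: hss iohut fpxv qwpeo knqr leimm nivi bfej uah nwj ovw
Final line 3: fpxv

Answer: fpxv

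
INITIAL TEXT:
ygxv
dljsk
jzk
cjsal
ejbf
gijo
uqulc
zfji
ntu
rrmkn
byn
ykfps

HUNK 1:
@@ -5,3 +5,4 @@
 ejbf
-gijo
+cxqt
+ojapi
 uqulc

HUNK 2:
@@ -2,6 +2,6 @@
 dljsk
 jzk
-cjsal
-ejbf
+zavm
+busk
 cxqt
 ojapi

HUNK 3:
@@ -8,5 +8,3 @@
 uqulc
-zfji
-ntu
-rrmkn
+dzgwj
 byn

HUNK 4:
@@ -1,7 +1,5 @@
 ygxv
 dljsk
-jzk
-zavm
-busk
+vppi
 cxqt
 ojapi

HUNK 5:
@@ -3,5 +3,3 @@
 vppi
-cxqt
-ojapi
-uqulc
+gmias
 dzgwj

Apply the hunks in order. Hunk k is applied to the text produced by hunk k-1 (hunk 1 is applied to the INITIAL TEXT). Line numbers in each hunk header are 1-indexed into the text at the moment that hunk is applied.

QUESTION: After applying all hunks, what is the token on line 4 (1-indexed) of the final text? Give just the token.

Answer: gmias

Derivation:
Hunk 1: at line 5 remove [gijo] add [cxqt,ojapi] -> 13 lines: ygxv dljsk jzk cjsal ejbf cxqt ojapi uqulc zfji ntu rrmkn byn ykfps
Hunk 2: at line 2 remove [cjsal,ejbf] add [zavm,busk] -> 13 lines: ygxv dljsk jzk zavm busk cxqt ojapi uqulc zfji ntu rrmkn byn ykfps
Hunk 3: at line 8 remove [zfji,ntu,rrmkn] add [dzgwj] -> 11 lines: ygxv dljsk jzk zavm busk cxqt ojapi uqulc dzgwj byn ykfps
Hunk 4: at line 1 remove [jzk,zavm,busk] add [vppi] -> 9 lines: ygxv dljsk vppi cxqt ojapi uqulc dzgwj byn ykfps
Hunk 5: at line 3 remove [cxqt,ojapi,uqulc] add [gmias] -> 7 lines: ygxv dljsk vppi gmias dzgwj byn ykfps
Final line 4: gmias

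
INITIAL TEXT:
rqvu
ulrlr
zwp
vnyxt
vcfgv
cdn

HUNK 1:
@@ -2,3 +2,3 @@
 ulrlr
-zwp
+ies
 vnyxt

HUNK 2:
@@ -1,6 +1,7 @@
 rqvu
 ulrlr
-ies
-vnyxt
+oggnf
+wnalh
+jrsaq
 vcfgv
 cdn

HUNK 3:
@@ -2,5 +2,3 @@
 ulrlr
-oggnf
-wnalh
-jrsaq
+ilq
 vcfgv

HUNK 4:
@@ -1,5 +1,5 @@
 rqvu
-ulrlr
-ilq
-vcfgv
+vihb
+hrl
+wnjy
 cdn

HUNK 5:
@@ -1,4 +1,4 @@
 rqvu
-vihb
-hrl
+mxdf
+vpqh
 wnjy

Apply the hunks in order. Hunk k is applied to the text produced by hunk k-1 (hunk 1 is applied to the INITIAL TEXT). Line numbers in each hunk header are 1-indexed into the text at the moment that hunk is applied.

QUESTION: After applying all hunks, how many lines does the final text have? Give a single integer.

Answer: 5

Derivation:
Hunk 1: at line 2 remove [zwp] add [ies] -> 6 lines: rqvu ulrlr ies vnyxt vcfgv cdn
Hunk 2: at line 1 remove [ies,vnyxt] add [oggnf,wnalh,jrsaq] -> 7 lines: rqvu ulrlr oggnf wnalh jrsaq vcfgv cdn
Hunk 3: at line 2 remove [oggnf,wnalh,jrsaq] add [ilq] -> 5 lines: rqvu ulrlr ilq vcfgv cdn
Hunk 4: at line 1 remove [ulrlr,ilq,vcfgv] add [vihb,hrl,wnjy] -> 5 lines: rqvu vihb hrl wnjy cdn
Hunk 5: at line 1 remove [vihb,hrl] add [mxdf,vpqh] -> 5 lines: rqvu mxdf vpqh wnjy cdn
Final line count: 5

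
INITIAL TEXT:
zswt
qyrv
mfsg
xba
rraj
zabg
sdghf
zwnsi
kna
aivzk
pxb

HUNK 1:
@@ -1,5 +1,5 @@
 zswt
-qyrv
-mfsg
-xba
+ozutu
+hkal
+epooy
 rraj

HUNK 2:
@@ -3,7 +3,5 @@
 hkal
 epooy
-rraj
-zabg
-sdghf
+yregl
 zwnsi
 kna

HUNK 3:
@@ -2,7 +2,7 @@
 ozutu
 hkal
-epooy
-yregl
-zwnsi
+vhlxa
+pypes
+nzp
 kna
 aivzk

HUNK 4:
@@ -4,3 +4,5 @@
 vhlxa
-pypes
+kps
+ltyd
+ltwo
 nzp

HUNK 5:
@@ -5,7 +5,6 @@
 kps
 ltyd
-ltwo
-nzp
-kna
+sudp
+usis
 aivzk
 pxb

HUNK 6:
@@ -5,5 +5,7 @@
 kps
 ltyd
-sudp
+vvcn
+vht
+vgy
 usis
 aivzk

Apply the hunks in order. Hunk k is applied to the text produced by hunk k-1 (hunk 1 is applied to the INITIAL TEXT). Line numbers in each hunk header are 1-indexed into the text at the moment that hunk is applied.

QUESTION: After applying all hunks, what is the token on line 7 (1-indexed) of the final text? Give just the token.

Answer: vvcn

Derivation:
Hunk 1: at line 1 remove [qyrv,mfsg,xba] add [ozutu,hkal,epooy] -> 11 lines: zswt ozutu hkal epooy rraj zabg sdghf zwnsi kna aivzk pxb
Hunk 2: at line 3 remove [rraj,zabg,sdghf] add [yregl] -> 9 lines: zswt ozutu hkal epooy yregl zwnsi kna aivzk pxb
Hunk 3: at line 2 remove [epooy,yregl,zwnsi] add [vhlxa,pypes,nzp] -> 9 lines: zswt ozutu hkal vhlxa pypes nzp kna aivzk pxb
Hunk 4: at line 4 remove [pypes] add [kps,ltyd,ltwo] -> 11 lines: zswt ozutu hkal vhlxa kps ltyd ltwo nzp kna aivzk pxb
Hunk 5: at line 5 remove [ltwo,nzp,kna] add [sudp,usis] -> 10 lines: zswt ozutu hkal vhlxa kps ltyd sudp usis aivzk pxb
Hunk 6: at line 5 remove [sudp] add [vvcn,vht,vgy] -> 12 lines: zswt ozutu hkal vhlxa kps ltyd vvcn vht vgy usis aivzk pxb
Final line 7: vvcn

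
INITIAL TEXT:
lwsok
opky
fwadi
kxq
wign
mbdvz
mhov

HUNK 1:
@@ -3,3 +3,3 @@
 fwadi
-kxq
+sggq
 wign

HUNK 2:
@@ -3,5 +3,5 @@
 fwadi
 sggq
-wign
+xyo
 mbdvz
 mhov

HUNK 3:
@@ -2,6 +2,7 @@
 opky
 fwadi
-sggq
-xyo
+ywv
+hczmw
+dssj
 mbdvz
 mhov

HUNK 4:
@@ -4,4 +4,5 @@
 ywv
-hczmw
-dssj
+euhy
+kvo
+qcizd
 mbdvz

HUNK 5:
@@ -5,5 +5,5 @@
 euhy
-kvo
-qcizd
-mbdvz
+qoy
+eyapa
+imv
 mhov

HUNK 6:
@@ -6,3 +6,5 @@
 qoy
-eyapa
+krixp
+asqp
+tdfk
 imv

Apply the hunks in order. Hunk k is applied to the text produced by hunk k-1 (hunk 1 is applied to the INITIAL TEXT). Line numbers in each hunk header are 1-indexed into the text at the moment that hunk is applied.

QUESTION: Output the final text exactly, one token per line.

Answer: lwsok
opky
fwadi
ywv
euhy
qoy
krixp
asqp
tdfk
imv
mhov

Derivation:
Hunk 1: at line 3 remove [kxq] add [sggq] -> 7 lines: lwsok opky fwadi sggq wign mbdvz mhov
Hunk 2: at line 3 remove [wign] add [xyo] -> 7 lines: lwsok opky fwadi sggq xyo mbdvz mhov
Hunk 3: at line 2 remove [sggq,xyo] add [ywv,hczmw,dssj] -> 8 lines: lwsok opky fwadi ywv hczmw dssj mbdvz mhov
Hunk 4: at line 4 remove [hczmw,dssj] add [euhy,kvo,qcizd] -> 9 lines: lwsok opky fwadi ywv euhy kvo qcizd mbdvz mhov
Hunk 5: at line 5 remove [kvo,qcizd,mbdvz] add [qoy,eyapa,imv] -> 9 lines: lwsok opky fwadi ywv euhy qoy eyapa imv mhov
Hunk 6: at line 6 remove [eyapa] add [krixp,asqp,tdfk] -> 11 lines: lwsok opky fwadi ywv euhy qoy krixp asqp tdfk imv mhov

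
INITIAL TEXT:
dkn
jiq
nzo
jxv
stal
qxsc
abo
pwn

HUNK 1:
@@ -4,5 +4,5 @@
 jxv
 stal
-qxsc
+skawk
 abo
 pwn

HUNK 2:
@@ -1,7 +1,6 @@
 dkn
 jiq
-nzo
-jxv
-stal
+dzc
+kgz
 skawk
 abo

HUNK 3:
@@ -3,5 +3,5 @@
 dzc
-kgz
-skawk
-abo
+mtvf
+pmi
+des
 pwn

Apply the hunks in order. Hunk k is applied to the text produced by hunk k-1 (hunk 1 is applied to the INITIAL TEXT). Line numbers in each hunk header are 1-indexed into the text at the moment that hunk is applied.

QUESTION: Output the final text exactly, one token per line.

Answer: dkn
jiq
dzc
mtvf
pmi
des
pwn

Derivation:
Hunk 1: at line 4 remove [qxsc] add [skawk] -> 8 lines: dkn jiq nzo jxv stal skawk abo pwn
Hunk 2: at line 1 remove [nzo,jxv,stal] add [dzc,kgz] -> 7 lines: dkn jiq dzc kgz skawk abo pwn
Hunk 3: at line 3 remove [kgz,skawk,abo] add [mtvf,pmi,des] -> 7 lines: dkn jiq dzc mtvf pmi des pwn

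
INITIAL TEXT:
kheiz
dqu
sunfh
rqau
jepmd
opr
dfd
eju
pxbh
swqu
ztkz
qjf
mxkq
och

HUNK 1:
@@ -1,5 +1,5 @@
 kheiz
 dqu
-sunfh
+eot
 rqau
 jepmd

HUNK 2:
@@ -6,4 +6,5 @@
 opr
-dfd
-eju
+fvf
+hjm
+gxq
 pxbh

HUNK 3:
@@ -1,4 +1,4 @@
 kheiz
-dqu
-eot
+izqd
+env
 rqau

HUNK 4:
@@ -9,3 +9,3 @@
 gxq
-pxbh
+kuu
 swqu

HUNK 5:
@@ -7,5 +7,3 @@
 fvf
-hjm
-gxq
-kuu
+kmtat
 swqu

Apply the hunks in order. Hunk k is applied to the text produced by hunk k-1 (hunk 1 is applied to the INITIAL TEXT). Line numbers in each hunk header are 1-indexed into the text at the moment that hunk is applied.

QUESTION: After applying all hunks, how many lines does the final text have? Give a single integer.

Answer: 13

Derivation:
Hunk 1: at line 1 remove [sunfh] add [eot] -> 14 lines: kheiz dqu eot rqau jepmd opr dfd eju pxbh swqu ztkz qjf mxkq och
Hunk 2: at line 6 remove [dfd,eju] add [fvf,hjm,gxq] -> 15 lines: kheiz dqu eot rqau jepmd opr fvf hjm gxq pxbh swqu ztkz qjf mxkq och
Hunk 3: at line 1 remove [dqu,eot] add [izqd,env] -> 15 lines: kheiz izqd env rqau jepmd opr fvf hjm gxq pxbh swqu ztkz qjf mxkq och
Hunk 4: at line 9 remove [pxbh] add [kuu] -> 15 lines: kheiz izqd env rqau jepmd opr fvf hjm gxq kuu swqu ztkz qjf mxkq och
Hunk 5: at line 7 remove [hjm,gxq,kuu] add [kmtat] -> 13 lines: kheiz izqd env rqau jepmd opr fvf kmtat swqu ztkz qjf mxkq och
Final line count: 13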